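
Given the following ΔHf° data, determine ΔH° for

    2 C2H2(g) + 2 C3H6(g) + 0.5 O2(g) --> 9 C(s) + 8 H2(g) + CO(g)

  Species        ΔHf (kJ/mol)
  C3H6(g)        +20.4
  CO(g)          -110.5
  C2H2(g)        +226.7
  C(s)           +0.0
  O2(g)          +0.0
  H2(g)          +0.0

Products: 9·(+0.0) + 8·(+0.0) + 1·(-110.5) = -110.5
Reactants: 2·(+226.7) + 2·(+20.4) + 1/2·(+0.0) = +494.2
ΔH° = (-110.5) − (+494.2) = -604.7 kJ/mol

ΔH° = -604.7 kJ/mol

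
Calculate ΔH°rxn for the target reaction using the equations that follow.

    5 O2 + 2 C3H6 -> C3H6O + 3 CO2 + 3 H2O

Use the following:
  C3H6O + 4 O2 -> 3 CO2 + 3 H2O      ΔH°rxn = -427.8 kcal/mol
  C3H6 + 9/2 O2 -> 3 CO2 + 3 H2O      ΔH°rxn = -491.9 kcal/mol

equation 1 reversed (reverse to put C3H6O on the product side): +427.8 kcal/mol
equation 2 × 2 (scale by 2 for the 2 C3H6): (2)·(-491.9) = -983.8 kcal/mol
Since enthalpy is a state function, ΔH°rxn = (-1)·(-427.8) + (2)·(-491.9) = -556.0 kcal/mol

ΔH°rxn = -556.0 kcal/mol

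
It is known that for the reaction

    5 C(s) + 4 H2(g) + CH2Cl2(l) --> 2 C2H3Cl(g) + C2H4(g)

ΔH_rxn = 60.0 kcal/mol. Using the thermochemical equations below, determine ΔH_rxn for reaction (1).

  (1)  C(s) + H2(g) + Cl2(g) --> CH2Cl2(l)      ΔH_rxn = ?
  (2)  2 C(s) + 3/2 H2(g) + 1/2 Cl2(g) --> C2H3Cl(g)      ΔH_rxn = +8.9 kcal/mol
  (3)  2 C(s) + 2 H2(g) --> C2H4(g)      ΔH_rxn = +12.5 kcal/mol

(1) reversed (reverse to put CH2Cl2(l) on the reactant side): contributes −x
(2) × 2 (×2 to match 2 C2H3Cl(g) in the target): (2)·(+8.9) = +17.8 kcal/mol
(3) as written (C2H4(g) already on the product side): +12.5 kcal/mol
+60.0 = (+17.8) + (+12.5) − x
x = (+60.0 − (+30.3)) / (-1) = -29.7 kcal/mol

ΔH_rxn = -29.7 kcal/mol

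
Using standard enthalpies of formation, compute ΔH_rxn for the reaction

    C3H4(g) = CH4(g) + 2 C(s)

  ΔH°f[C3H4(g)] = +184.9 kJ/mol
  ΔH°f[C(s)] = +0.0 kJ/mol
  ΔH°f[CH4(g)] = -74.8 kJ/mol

Products: 1·(-74.8) + 2·(+0.0) = -74.8
Reactants: 1·(+184.9) = +184.9
ΔH_rxn = (-74.8) − (+184.9) = -259.7 kJ/mol

ΔH_rxn = -259.7 kJ/mol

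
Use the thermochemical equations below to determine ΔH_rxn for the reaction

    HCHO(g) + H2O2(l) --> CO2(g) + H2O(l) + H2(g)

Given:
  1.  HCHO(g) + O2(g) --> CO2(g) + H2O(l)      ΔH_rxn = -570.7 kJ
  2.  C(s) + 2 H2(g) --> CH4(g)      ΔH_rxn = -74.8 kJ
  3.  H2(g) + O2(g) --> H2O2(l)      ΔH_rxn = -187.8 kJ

ΔH_rxn = -382.9 kJ

eq. 1 as written: -570.7 kJ
eq. 2: not needed.
eq. 3 reversed: +187.8 kJ
By Hess's law, ΔH_rxn = (1)·(-570.7) + (-1)·(-187.8) = -382.9 kJ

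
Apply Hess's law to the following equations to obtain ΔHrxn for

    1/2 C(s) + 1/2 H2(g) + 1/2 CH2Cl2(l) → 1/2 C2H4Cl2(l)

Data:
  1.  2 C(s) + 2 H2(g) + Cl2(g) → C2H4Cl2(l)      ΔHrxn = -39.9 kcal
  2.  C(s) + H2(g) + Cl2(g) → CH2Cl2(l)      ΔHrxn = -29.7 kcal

eq. 1 × 1/2 (scale by 1/2 for the 1/2 C2H4Cl2(l)): (1/2)·(-39.9) = -19.95 kcal
eq. 2 reversed and × 1/2 (reverse to put CH2Cl2(l) on the reactant side; ×1/2 to match 1/2 CH2Cl2(l) in the target): (-1/2)·(-29.7) = +14.85 kcal
Combining the equations, ΔHrxn = (-19.95) + (+14.85) = -5.1 kcal

ΔHrxn = -5.1 kcal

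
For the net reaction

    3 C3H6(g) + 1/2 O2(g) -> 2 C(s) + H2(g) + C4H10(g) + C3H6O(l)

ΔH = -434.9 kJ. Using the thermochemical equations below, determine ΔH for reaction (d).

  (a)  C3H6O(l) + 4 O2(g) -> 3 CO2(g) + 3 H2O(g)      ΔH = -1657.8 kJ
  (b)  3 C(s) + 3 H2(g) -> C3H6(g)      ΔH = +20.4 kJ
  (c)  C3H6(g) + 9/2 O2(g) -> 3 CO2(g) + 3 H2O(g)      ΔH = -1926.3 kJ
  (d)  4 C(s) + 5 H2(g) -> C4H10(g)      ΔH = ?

(a) reversed: +1657.8 kJ
(b) reversed and × 2: (-2)·(+20.4) = -40.8 kJ
(c) as written: -1926.3 kJ
(d) as written: contributes x
-434.9 = (+1657.8) + (-40.8) + (-1926.3) + x
x = (-434.9 − (-309.3)) / (1) = -125.6 kJ

ΔH = -125.6 kJ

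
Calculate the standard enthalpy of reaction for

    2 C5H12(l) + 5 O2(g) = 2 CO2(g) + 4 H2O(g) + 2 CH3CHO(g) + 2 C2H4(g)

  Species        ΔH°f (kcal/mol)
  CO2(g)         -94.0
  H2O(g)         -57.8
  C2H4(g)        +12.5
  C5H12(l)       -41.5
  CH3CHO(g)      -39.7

Products: 2·(-94.0) + 4·(-57.8) + 2·(-39.7) + 2·(+12.5) = -473.6
Reactants: 2·(-41.5) + 5·(+0.0) = -83.0
ΔH°rxn = (-473.6) − (-83.0) = -390.6 kcal/mol

ΔH°rxn = -390.6 kcal/mol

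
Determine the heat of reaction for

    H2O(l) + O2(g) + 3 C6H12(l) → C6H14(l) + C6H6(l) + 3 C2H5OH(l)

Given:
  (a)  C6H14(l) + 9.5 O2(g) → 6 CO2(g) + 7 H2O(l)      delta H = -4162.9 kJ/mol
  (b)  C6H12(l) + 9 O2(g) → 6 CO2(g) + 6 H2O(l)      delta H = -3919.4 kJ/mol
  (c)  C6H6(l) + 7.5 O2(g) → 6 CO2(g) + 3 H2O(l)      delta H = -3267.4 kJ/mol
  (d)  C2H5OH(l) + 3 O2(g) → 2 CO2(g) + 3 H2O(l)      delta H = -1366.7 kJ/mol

delta H = -227.8 kJ/mol

(a) reversed: +4162.9 kJ/mol
(b) × 3: (3)·(-3919.4) = -11758.2 kJ/mol
(c) reversed: +3267.4 kJ/mol
(d) reversed and × 3: (-3)·(-1366.7) = +4100.1 kJ/mol
Summing the manipulated equations, delta H = (+4162.9) + (-11758.2) + (+3267.4) + (+4100.1) = -227.8 kJ/mol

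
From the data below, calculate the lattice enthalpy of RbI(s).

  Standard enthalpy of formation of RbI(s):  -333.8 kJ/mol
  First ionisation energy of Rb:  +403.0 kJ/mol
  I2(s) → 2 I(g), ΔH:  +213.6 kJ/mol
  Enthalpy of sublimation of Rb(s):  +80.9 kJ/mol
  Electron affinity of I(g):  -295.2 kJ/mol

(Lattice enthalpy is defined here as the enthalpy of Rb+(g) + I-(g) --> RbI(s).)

U = -629.3 kJ/mol

ΔHf° = 1·ΔHsub + 1·(ΣIE) + 1/2·D(I2) + 1·EA + U
-333.8 = 1·(+80.9) + 1·(+403.0) + 1/2·(+213.6) + 1·(-295.2) + U
U = -333.8 − (+295.5) = -629.3 kJ/mol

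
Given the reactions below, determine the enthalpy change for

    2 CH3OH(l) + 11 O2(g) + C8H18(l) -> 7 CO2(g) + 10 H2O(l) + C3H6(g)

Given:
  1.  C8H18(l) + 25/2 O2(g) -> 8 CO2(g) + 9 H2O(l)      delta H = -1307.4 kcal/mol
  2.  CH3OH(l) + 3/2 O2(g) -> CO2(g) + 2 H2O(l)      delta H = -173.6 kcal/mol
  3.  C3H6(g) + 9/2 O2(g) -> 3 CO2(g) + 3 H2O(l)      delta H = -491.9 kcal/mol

eq. 1 as written: -1307.4 kcal/mol
eq. 2 × 2: (2)·(-173.6) = -347.2 kcal/mol
eq. 3 reversed: +491.9 kcal/mol
Combining the equations, delta H = (1)·(-1307.4) + (2)·(-173.6) + (-1)·(-491.9) = -1162.7 kcal/mol

delta H = -1162.7 kcal/mol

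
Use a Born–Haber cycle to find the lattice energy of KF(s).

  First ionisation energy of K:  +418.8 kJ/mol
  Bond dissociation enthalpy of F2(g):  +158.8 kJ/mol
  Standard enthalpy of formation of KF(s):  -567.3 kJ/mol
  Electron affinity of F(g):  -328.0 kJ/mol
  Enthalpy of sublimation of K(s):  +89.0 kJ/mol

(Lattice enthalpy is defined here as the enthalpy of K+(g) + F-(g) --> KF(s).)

ΔHf° = 1·ΔHsub + 1·(ΣIE) + 1/2·D(F2) + 1·EA + U
-567.3 = 1·(+89.0) + 1·(+418.8) + 1/2·(+158.8) + 1·(-328.0) + U
U = -567.3 − (+259.2) = -826.5 kJ/mol

U = -826.5 kJ/mol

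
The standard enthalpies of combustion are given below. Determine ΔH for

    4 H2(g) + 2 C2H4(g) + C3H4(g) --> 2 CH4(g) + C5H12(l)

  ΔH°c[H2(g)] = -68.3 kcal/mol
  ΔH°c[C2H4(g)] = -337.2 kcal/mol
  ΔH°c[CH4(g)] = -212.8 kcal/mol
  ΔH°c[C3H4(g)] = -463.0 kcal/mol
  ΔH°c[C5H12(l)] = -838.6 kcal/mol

ΔH = -146.4 kcal/mol

Using ΔH = Σ nΔHc°(reactants) − Σ nΔHc°(products):
= [4·(-68.3) + 2·(-337.2) + 1·(-463.0)] − [2·(-212.8) + 1·(-838.6)]
= -146.4 kcal/mol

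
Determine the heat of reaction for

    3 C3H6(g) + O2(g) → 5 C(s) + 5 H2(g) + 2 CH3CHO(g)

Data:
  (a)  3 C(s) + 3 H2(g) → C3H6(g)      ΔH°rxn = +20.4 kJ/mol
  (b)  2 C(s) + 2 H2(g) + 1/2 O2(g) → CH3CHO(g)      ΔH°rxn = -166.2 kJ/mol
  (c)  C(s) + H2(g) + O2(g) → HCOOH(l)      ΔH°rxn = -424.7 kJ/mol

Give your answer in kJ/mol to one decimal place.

ΔH°rxn = -393.6 kJ/mol

(a) reversed and × 3: (-3)·(+20.4) = -61.2 kJ/mol
(b) × 2: (2)·(-166.2) = -332.4 kJ/mol
(c): not needed.
ΔH°rxn = (-3)·(+20.4) + (2)·(-166.2) = -393.6 kJ/mol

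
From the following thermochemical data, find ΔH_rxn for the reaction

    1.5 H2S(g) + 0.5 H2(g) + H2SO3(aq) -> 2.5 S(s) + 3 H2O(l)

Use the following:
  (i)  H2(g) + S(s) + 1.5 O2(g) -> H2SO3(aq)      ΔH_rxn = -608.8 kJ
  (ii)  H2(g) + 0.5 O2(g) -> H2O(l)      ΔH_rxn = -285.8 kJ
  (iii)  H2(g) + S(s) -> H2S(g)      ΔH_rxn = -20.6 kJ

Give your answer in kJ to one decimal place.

ΔH_rxn = -217.7 kJ

(i) reversed: +608.8 kJ
(ii) × 3: (3)·(-285.8) = -857.4 kJ
(iii) reversed and × 3/2: (-3/2)·(-20.6) = +30.9 kJ
ΔH_rxn = (-1)·(-608.8) + (3)·(-285.8) + (-3/2)·(-20.6) = -217.7 kJ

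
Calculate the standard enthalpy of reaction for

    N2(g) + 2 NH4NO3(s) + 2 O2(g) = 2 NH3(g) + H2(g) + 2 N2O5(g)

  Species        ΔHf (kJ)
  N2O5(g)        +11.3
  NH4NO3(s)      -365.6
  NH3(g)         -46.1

ΔH_rxn = 661.6 kJ

Products: 2·(-46.1) + 1·(+0.0) + 2·(+11.3) = -69.6
Reactants: 1·(+0.0) + 2·(-365.6) + 2·(+0.0) = -731.2
ΔH_rxn = (-69.6) − (-731.2) = 661.6 kJ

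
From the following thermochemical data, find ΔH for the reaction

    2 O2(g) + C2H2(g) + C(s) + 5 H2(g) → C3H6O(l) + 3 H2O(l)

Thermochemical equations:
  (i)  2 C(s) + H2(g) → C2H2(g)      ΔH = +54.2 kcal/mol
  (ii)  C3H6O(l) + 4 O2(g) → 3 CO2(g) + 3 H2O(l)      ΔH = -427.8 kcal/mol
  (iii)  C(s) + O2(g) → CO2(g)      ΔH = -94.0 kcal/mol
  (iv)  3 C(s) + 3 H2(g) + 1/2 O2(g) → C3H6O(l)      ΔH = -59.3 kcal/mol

ΔH = -318.6 kcal/mol

(i) reversed: -54.2 kcal/mol
(ii) as written: -427.8 kcal/mol
(iii) reversed and × 3: (-3)·(-94.0) = +282.0 kcal/mol
(iv) × 2: (2)·(-59.3) = -118.6 kcal/mol
Summing the manipulated equations, ΔH = (-54.2) + (-427.8) + (+282.0) + (-118.6) = -318.6 kcal/mol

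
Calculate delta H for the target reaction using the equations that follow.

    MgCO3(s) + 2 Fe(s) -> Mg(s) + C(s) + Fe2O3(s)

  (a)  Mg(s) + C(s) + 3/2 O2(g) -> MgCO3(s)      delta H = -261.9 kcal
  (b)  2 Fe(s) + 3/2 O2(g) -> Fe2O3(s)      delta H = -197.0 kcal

(a) reversed (MgCO3(s) must end up as a reactant): +261.9 kcal
(b) as written (Fe2O3(s) already on the product side): -197.0 kcal
Summing the manipulated equations, delta H = (-1)·(-261.9) + (1)·(-197.0) = 64.9 kcal

delta H = 64.9 kcal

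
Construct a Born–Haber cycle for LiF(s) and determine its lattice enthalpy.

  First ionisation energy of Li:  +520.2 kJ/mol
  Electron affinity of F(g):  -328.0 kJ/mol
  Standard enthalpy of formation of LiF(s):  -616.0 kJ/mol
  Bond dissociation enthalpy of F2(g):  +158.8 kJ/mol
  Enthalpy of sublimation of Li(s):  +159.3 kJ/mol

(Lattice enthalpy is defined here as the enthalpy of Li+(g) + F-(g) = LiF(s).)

ΔHf° = 1·ΔHsub + 1·(ΣIE) + 1/2·D(F2) + 1·EA + U
-616.0 = 1·(+159.3) + 1·(+520.2) + 1/2·(+158.8) + 1·(-328.0) + U
U = -616.0 − (+430.9) = -1046.9 kJ/mol

U = -1046.9 kJ/mol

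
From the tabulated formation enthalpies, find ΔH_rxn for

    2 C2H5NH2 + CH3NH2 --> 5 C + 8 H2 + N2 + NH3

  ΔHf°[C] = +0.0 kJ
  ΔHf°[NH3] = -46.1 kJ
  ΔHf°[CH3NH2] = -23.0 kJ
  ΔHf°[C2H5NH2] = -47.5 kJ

Products: 5·(+0.0) + 8·(+0.0) + 1·(+0.0) + 1·(-46.1) = -46.1
Reactants: 2·(-47.5) + 1·(-23.0) = -118.0
ΔH_rxn = (-46.1) − (-118.0) = 71.9 kJ

ΔH_rxn = 71.9 kJ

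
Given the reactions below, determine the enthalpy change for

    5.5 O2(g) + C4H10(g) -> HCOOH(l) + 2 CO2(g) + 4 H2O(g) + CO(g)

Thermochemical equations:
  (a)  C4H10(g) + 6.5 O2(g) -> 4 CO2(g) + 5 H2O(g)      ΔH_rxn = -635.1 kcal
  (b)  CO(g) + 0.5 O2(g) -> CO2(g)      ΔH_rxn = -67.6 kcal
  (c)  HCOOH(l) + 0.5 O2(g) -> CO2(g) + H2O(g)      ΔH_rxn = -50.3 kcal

ΔH_rxn = -517.2 kcal

(a) as written: -635.1 kcal
(b) reversed: +67.6 kcal
(c) reversed: +50.3 kcal
Since enthalpy is a state function, ΔH_rxn = (-635.1) + (+67.6) + (+50.3) = -517.2 kcal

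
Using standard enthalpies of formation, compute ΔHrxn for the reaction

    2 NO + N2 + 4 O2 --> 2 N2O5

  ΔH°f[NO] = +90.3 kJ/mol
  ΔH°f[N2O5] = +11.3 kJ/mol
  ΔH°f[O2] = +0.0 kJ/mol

ΔHrxn = -158.0 kJ/mol

ΔH°rxn = Σ nΔHf°(products) − Σ nΔHf°(reactants).
Products: 2·(+11.3) = +22.6
Reactants: 2·(+90.3) + 1·(+0.0) + 4·(+0.0) = +180.6
ΔHrxn = (+22.6) − (+180.6) = -158.0 kJ/mol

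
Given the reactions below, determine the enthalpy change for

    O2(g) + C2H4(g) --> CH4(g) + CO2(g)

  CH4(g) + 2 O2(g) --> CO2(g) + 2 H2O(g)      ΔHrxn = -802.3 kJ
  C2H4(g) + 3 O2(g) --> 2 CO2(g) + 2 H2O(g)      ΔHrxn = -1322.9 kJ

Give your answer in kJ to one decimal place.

ΔHrxn = -520.6 kJ

equation 1 reversed: +802.3 kJ
equation 2 as written: -1322.9 kJ
By Hess's law, ΔHrxn = (+802.3) + (-1322.9) = -520.6 kJ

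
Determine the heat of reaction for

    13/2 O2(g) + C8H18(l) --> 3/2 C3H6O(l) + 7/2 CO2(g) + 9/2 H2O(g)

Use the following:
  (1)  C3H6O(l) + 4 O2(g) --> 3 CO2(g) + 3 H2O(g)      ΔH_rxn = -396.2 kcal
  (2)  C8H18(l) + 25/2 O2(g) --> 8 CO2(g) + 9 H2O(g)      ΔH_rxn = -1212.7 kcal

(1) reversed and × 3/2 (reverse to put C3H6O(l) on the product side; ×3/2 to match 3/2 C3H6O(l) in the target): (-3/2)·(-396.2) = +594.3 kcal
(2) as written (C8H18(l) already on the reactant side): -1212.7 kcal
ΔH_rxn = (-3/2)·(-396.2) + (1)·(-1212.7) = -618.4 kcal

ΔH_rxn = -618.4 kcal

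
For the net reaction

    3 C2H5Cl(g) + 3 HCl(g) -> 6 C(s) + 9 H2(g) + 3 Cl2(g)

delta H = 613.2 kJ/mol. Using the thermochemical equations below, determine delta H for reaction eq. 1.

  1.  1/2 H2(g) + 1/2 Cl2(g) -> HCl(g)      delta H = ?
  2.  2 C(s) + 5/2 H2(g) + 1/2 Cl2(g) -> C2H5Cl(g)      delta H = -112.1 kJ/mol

delta H = -92.3 kJ/mol

eq. 1 reversed and × 3 (reverse to put HCl(g) on the reactant side; scale by 3 for the 3 HCl(g)): contributes −3·x
eq. 2 reversed and × 3 (C2H5Cl(g) must end up as a reactant; ×3 to match 3 C2H5Cl(g) in the target): (-3)·(-112.1) = +336.3 kJ/mol
+613.2 = (+336.3) − 3·x
x = (+613.2 − (+336.3)) / (-3) = -92.3 kJ/mol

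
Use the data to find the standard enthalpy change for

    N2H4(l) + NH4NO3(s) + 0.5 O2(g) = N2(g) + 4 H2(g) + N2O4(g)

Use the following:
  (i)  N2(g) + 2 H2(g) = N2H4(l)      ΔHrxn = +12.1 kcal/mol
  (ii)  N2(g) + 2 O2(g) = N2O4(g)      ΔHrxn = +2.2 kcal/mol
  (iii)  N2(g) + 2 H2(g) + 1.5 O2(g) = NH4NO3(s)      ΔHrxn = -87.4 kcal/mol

ΔHrxn = 77.5 kcal/mol

(i) reversed (reverse to put N2H4(l) on the reactant side): -12.1 kcal/mol
(ii) as written (N2O4(g) already on the product side): +2.2 kcal/mol
(iii) reversed (NH4NO3(s) must end up as a reactant): +87.4 kcal/mol
ΔHrxn = (-1)·(+12.1) + (1)·(+2.2) + (-1)·(-87.4) = 77.5 kcal/mol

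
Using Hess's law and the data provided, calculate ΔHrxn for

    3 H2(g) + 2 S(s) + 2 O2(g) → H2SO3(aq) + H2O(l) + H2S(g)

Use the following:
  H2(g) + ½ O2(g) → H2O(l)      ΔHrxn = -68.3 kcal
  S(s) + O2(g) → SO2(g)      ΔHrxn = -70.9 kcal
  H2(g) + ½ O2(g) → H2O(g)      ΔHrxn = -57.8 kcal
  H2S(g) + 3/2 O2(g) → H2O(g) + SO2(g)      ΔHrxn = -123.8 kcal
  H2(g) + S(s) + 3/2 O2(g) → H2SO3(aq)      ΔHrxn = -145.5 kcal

equation 1 as written: -68.3 kcal
equation 2 as written: -70.9 kcal
equation 3 as written: -57.8 kcal
equation 4 reversed: +123.8 kcal
equation 5 as written: -145.5 kcal
Since enthalpy is a state function, ΔHrxn = (-68.3) + (-70.9) + (-57.8) + (+123.8) + (-145.5) = -218.7 kcal

ΔHrxn = -218.7 kcal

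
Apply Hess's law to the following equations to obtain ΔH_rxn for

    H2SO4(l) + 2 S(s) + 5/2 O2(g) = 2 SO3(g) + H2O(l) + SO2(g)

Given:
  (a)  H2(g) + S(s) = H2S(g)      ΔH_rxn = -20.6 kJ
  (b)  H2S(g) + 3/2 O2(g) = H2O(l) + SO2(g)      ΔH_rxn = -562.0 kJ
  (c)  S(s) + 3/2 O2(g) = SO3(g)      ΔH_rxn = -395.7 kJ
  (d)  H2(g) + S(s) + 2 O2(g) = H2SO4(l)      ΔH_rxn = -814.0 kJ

(a) as written: -20.6 kJ
(b) as written: -562.0 kJ
(c) × 2: (2)·(-395.7) = -791.4 kJ
(d) reversed: +814.0 kJ
Combining the equations, ΔH_rxn = (-20.6) + (-562.0) + (-791.4) + (+814.0) = -560.0 kJ

ΔH_rxn = -560.0 kJ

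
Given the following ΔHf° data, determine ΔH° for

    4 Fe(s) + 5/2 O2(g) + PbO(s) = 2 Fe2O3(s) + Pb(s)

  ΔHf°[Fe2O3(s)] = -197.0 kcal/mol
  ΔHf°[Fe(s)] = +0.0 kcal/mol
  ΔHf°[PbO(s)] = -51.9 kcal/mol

ΔH° = -342.1 kcal/mol

ΔH°rxn = Σ nΔHf°(products) − Σ nΔHf°(reactants).
Products: 2·(-197.0) + 1·(+0.0) = -394.0
Reactants: 4·(+0.0) + 5/2·(+0.0) + 1·(-51.9) = -51.9
ΔH° = (-394.0) − (-51.9) = -342.1 kcal/mol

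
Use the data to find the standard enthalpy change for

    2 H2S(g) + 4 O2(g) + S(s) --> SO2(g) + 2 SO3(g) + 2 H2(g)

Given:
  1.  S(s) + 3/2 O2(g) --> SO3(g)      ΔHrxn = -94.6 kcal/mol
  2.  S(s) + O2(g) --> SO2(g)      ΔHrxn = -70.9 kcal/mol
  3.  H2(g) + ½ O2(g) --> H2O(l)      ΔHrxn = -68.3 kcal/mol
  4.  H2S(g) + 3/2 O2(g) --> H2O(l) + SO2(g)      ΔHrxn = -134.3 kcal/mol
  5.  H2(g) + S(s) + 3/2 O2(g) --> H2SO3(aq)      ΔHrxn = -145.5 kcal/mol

ΔHrxn = -250.3 kcal/mol

eq. 1 × 2 (scale by 2 for the 2 SO3(g)): (2)·(-94.6) = -189.2 kcal/mol
eq. 2 reversed: +70.9 kcal/mol
eq. 3 reversed and × 2: (-2)·(-68.3) = +136.6 kcal/mol
eq. 4 × 2 (scale by 2 for the 2 H2S(g)): (2)·(-134.3) = -268.6 kcal/mol
eq. 5: not needed (H2SO3(aq) appears nowhere else).
ΔHrxn = (-189.2) + (+70.9) + (+136.6) + (-268.6) = -250.3 kcal/mol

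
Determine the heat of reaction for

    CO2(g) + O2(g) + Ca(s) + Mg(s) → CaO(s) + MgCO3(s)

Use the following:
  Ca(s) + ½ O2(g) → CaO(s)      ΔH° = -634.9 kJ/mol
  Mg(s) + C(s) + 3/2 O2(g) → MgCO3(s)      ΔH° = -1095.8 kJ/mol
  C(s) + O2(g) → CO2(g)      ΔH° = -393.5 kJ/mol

equation 1 as written: -634.9 kJ/mol
equation 2 as written: -1095.8 kJ/mol
equation 3 reversed: +393.5 kJ/mol
Since enthalpy is a state function, ΔH° = (-634.9) + (-1095.8) + (+393.5) = -1337.2 kJ/mol

ΔH° = -1337.2 kJ/mol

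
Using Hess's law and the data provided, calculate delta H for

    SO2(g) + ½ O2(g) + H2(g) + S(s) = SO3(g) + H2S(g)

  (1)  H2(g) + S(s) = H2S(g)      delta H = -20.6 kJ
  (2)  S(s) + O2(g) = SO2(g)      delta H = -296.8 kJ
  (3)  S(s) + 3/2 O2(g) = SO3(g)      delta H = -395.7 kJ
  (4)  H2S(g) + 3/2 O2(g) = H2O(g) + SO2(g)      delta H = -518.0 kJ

delta H = -119.5 kJ

(1) as written (H2(g) already on the reactant side): -20.6 kJ
(2) reversed: +296.8 kJ
(3) as written (SO3(g) already on the product side): -395.7 kJ
(4): not needed (H2O(g) appears nowhere else).
delta H = (-20.6) + (+296.8) + (-395.7) = -119.5 kJ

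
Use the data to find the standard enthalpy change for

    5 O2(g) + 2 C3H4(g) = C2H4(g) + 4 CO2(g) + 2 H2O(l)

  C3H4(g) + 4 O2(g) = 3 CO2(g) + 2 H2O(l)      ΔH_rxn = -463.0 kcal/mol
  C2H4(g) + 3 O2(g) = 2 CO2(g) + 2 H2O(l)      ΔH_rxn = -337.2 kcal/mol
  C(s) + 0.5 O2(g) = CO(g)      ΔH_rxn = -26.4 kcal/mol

ΔH_rxn = -588.8 kcal/mol

equation 1 × 2 (×2 to match 2 C3H4(g) in the target): (2)·(-463.0) = -926.0 kcal/mol
equation 2 reversed (C2H4(g) must end up as a product): +337.2 kcal/mol
equation 3: not needed (CO(g) appears nowhere else).
By Hess's law, ΔH_rxn = (-926.0) + (+337.2) = -588.8 kcal/mol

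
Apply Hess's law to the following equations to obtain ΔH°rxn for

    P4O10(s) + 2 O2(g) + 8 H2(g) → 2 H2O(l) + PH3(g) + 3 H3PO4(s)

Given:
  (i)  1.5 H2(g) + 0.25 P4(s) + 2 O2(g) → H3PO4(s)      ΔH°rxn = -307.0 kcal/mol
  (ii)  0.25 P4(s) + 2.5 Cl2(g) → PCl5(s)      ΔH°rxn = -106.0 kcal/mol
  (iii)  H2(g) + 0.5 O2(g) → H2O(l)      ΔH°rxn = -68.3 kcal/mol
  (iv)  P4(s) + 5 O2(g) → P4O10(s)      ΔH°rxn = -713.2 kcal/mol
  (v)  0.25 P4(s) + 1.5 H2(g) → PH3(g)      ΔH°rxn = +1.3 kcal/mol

ΔH°rxn = -343.1 kcal/mol

(i) × 3 (scale by 3 for the 3 H3PO4(s)): (3)·(-307.0) = -921.0 kcal/mol
(ii): not needed (PCl5(s) appears nowhere else).
(iii) × 2 (scale by 2 for the 2 H2O(l)): (2)·(-68.3) = -136.6 kcal/mol
(iv) reversed (P4O10(s) must end up as a reactant): +713.2 kcal/mol
(v) as written (PH3(g) already on the product side): +1.3 kcal/mol
Combining the equations, ΔH°rxn = (3)·(-307.0) + (2)·(-68.3) + (-1)·(-713.2) + (1)·(+1.3) = -343.1 kcal/mol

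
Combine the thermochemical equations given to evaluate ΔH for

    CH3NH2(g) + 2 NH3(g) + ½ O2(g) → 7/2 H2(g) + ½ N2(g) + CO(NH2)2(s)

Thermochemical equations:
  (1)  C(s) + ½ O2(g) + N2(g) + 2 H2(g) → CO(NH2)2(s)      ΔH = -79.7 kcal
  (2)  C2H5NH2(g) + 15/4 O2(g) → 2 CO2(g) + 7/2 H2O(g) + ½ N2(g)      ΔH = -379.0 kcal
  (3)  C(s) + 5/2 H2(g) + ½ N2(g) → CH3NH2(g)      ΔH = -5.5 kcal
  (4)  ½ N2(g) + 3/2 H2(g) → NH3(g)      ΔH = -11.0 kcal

ΔH = -52.2 kcal

(1) as written: -79.7 kcal
(2): not needed.
(3) reversed: +5.5 kcal
(4) reversed and × 2: (-2)·(-11.0) = +22.0 kcal
Since enthalpy is a state function, ΔH = (-79.7) + (+5.5) + (+22.0) = -52.2 kcal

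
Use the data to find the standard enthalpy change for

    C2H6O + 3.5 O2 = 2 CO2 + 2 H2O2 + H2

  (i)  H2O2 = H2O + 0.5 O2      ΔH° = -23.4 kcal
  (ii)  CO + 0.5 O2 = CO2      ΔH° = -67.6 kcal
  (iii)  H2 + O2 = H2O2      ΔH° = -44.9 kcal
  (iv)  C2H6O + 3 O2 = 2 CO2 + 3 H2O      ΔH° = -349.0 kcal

ΔH° = -233.9 kcal

(i) reversed and × 3: (-3)·(-23.4) = +70.2 kcal
(ii): not needed.
(iii) reversed: +44.9 kcal
(iv) as written: -349.0 kcal
By Hess's law, ΔH° = (-3)·(-23.4) + (-1)·(-44.9) + (1)·(-349.0) = -233.9 kcal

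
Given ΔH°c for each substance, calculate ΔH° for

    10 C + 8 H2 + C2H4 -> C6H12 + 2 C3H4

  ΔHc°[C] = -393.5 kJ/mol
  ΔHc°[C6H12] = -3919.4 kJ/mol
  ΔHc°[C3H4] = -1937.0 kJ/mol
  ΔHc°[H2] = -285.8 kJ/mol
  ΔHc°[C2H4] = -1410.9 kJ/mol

ΔH° = 161.1 kJ/mol

Using ΔH = Σ nΔHc°(reactants) − Σ nΔHc°(products):
= [10·(-393.5) + 8·(-285.8) + 1·(-1410.9)] − [1·(-3919.4) + 2·(-1937.0)]
= 161.1 kJ/mol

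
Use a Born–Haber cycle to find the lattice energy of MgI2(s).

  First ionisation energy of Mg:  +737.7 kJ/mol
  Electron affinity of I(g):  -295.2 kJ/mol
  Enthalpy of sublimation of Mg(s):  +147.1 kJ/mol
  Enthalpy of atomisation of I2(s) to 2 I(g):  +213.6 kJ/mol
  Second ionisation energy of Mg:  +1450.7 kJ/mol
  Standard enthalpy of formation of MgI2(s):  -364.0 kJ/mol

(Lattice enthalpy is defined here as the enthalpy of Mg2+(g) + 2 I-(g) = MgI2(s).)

ΔHf° = 1·ΔHsub + 1·(ΣIE) + 1·D(I2) + 2·EA + U
-364.0 = 1·(+147.1) + 1·(+2188.4) + 1·(+213.6) + 2·(-295.2) + U
U = -364.0 − (+1958.7) = -2322.7 kJ/mol

U = -2322.7 kJ/mol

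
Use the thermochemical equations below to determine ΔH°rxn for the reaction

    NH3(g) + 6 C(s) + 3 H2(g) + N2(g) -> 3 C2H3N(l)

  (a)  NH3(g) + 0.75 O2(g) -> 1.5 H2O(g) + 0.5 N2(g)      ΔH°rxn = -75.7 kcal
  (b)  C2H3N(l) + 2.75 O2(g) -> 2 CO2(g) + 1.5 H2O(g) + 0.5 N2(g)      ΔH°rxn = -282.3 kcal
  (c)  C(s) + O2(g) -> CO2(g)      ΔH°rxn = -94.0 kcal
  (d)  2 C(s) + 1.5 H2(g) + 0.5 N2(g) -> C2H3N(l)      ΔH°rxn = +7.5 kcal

ΔH°rxn = 33.6 kcal

(a) as written: -75.7 kcal
(b) reversed: +282.3 kcal
(c) × 2: (2)·(-94.0) = -188.0 kcal
(d) × 2: (2)·(+7.5) = +15.0 kcal
ΔH°rxn = (-75.7) + (+282.3) + (-188.0) + (+15.0) = 33.6 kcal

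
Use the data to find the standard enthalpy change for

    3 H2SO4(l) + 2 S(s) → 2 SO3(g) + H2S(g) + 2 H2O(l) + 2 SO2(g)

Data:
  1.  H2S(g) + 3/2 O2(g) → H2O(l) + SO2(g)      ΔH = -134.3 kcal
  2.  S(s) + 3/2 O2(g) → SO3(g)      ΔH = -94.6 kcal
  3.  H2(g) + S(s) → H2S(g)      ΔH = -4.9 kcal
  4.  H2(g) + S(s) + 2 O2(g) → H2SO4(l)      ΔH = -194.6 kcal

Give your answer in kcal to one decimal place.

ΔH = 111.3 kcal

eq. 1 × 2 (scale by 2 for the 2 H2O(l)): (2)·(-134.3) = -268.6 kcal
eq. 2 × 2 (scale by 2 for the 2 SO3(g)): (2)·(-94.6) = -189.2 kcal
eq. 3 × 3: (3)·(-4.9) = -14.7 kcal
eq. 4 reversed and × 3 (reverse to put H2SO4(l) on the reactant side; scale by 3 for the 3 H2SO4(l)): (-3)·(-194.6) = +583.8 kcal
ΔH = (2)·(-134.3) + (2)·(-94.6) + (3)·(-4.9) + (-3)·(-194.6) = 111.3 kcal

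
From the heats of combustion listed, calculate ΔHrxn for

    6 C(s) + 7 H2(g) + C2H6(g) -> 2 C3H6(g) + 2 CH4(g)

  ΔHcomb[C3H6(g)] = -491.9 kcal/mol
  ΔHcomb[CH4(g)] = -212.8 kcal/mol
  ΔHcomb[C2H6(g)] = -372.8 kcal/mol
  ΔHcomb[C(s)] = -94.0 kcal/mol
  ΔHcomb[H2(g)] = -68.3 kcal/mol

With combustion enthalpies, reactants minus products:
= [6·(-94.0) + 7·(-68.3) + 1·(-372.8)] − [2·(-491.9) + 2·(-212.8)]
= -5.5 kcal/mol

ΔHrxn = -5.5 kcal/mol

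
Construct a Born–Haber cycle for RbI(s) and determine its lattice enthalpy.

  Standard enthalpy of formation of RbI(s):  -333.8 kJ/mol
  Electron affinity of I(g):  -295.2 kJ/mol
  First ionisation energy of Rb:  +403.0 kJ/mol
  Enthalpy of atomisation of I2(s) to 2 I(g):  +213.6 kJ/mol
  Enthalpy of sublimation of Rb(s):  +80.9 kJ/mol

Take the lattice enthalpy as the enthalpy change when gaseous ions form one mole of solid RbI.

U = -629.3 kJ/mol

ΔHf° = 1·ΔHsub + 1·(ΣIE) + 1/2·D(I2) + 1·EA + U
-333.8 = 1·(+80.9) + 1·(+403.0) + 1/2·(+213.6) + 1·(-295.2) + U
U = -333.8 − (+295.5) = -629.3 kJ/mol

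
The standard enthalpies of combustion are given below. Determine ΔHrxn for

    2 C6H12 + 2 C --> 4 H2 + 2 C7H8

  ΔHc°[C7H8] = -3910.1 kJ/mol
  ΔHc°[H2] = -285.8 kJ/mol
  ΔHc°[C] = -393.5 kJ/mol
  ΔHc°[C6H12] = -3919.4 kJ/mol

Using ΔH = Σ nΔHc°(reactants) − Σ nΔHc°(products):
= [2·(-3919.4) + 2·(-393.5)] − [4·(-285.8) + 2·(-3910.1)]
= 337.6 kJ/mol

ΔHrxn = 337.6 kJ/mol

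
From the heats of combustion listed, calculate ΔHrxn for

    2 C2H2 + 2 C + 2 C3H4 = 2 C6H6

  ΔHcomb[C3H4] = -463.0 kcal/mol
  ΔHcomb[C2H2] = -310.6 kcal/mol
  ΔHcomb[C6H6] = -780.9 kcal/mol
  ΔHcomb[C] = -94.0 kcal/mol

Using ΔH = Σ nΔHc°(reactants) − Σ nΔHc°(products):
= [2·(-310.6) + 2·(-94.0) + 2·(-463.0)] − [2·(-780.9)]
= -173.4 kcal/mol

ΔHrxn = -173.4 kcal/mol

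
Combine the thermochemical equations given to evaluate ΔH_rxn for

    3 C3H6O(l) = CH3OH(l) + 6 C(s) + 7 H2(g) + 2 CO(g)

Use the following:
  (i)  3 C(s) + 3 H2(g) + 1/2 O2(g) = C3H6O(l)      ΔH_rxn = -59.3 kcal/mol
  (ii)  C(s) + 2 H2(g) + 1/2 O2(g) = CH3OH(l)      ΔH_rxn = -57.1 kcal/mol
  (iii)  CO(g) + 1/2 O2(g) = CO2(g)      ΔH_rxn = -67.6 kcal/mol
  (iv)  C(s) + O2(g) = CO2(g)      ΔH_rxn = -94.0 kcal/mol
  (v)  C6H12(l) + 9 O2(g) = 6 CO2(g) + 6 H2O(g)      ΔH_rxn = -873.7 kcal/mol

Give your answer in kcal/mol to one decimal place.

ΔH_rxn = 68.0 kcal/mol

(i) reversed and × 3 (reverse to put C3H6O(l) on the reactant side; scale by 3 for the 3 C3H6O(l)): (-3)·(-59.3) = +177.9 kcal/mol
(ii) as written (CH3OH(l) already on the product side): -57.1 kcal/mol
(iii) reversed and × 2 (reverse to put CO(g) on the product side; scale by 2 for the 2 CO(g)): (-2)·(-67.6) = +135.2 kcal/mol
(iv) × 2: (2)·(-94.0) = -188.0 kcal/mol
(v): not needed (C6H12(l) appears nowhere else).
By Hess's law, ΔH_rxn = (-3)·(-59.3) + (1)·(-57.1) + (-2)·(-67.6) + (2)·(-94.0) = 68.0 kcal/mol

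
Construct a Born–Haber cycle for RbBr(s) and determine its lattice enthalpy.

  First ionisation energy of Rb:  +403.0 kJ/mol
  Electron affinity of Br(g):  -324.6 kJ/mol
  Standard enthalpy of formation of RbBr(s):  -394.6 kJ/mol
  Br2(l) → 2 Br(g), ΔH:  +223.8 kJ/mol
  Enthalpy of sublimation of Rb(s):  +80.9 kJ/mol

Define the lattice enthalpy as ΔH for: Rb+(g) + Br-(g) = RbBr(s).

U = -665.8 kJ/mol

ΔHf° = 1·ΔHsub + 1·(ΣIE) + 1/2·D(Br2) + 1·EA + U
-394.6 = 1·(+80.9) + 1·(+403.0) + 1/2·(+223.8) + 1·(-324.6) + U
U = -394.6 − (+271.2) = -665.8 kJ/mol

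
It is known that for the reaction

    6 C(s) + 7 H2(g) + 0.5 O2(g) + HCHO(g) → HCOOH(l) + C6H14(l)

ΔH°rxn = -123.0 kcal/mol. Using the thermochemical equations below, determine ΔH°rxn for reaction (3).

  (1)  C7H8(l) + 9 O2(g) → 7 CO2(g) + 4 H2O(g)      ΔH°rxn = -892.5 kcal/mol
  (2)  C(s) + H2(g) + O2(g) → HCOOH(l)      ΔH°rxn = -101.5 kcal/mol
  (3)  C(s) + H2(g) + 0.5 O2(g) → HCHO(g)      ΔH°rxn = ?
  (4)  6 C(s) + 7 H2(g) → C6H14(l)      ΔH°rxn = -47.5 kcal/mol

(1): not needed (C7H8(l) appears nowhere else).
(2) as written (HCOOH(l) already on the product side): -101.5 kcal/mol
(3) reversed (HCHO(g) must end up as a reactant): contributes −x
(4) as written (C6H14(l) already on the product side): -47.5 kcal/mol
-123.0 = (-101.5) + (-47.5) − x
x = (-123.0 − (-149.0)) / (-1) = -26.0 kcal/mol

ΔH°rxn = -26.0 kcal/mol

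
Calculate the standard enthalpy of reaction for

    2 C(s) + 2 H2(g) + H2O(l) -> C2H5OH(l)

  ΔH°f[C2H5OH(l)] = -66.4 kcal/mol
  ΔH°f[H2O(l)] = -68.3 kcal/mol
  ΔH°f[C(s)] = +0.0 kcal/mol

ΔH° = 1.9 kcal/mol

ΔH°rxn = Σ nΔHf°(products) − Σ nΔHf°(reactants).
Products: 1·(-66.4) = -66.4
Reactants: 2·(+0.0) + 2·(+0.0) + 1·(-68.3) = -68.3
ΔH° = (-66.4) − (-68.3) = 1.9 kcal/mol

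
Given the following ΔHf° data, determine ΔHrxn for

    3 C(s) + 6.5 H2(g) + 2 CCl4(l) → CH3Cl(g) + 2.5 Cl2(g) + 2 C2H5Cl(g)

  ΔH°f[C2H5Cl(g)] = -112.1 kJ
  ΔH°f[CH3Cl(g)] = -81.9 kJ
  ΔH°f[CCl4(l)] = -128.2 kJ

Products: 1·(-81.9) + 5/2·(+0.0) + 2·(-112.1) = -306.1
Reactants: 3·(+0.0) + 13/2·(+0.0) + 2·(-128.2) = -256.4
ΔHrxn = (-306.1) − (-256.4) = -49.7 kJ

ΔHrxn = -49.7 kJ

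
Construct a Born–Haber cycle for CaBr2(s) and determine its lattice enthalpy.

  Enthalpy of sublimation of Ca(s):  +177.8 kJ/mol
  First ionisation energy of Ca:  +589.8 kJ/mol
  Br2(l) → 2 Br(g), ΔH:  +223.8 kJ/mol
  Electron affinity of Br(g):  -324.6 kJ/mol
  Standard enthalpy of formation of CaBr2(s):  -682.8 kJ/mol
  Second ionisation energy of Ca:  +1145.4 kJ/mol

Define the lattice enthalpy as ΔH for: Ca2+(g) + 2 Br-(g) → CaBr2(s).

ΔHf° = 1·ΔHsub + 1·(ΣIE) + 1·D(Br2) + 2·EA + U
-682.8 = 1·(+177.8) + 1·(+1735.2) + 1·(+223.8) + 2·(-324.6) + U
U = -682.8 − (+1487.6) = -2170.4 kJ/mol

U = -2170.4 kJ/mol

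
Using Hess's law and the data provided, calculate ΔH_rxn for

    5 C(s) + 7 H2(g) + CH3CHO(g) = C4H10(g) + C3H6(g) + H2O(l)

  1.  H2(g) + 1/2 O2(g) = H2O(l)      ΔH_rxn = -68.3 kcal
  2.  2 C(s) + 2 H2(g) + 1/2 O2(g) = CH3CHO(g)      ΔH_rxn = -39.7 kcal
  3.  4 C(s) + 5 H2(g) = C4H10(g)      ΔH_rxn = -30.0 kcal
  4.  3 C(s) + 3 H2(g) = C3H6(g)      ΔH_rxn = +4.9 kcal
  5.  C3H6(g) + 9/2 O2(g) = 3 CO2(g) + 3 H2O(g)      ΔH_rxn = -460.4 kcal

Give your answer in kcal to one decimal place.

ΔH_rxn = -53.7 kcal

eq. 1 as written: -68.3 kcal
eq. 2 reversed: +39.7 kcal
eq. 3 as written: -30.0 kcal
eq. 4 as written: +4.9 kcal
eq. 5: not needed.
Since enthalpy is a state function, ΔH_rxn = (1)·(-68.3) + (-1)·(-39.7) + (1)·(-30.0) + (1)·(+4.9) = -53.7 kcal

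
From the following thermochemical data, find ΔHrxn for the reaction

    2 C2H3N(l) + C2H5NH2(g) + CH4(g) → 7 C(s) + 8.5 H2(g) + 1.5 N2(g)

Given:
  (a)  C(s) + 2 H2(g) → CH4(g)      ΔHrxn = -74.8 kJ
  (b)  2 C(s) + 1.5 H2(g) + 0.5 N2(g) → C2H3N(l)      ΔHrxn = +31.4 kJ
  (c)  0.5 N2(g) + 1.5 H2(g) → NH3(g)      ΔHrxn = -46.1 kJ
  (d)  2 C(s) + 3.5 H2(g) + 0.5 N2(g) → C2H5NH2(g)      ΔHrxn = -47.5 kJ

ΔHrxn = 59.5 kJ

(a) reversed: +74.8 kJ
(b) reversed and × 2: (-2)·(+31.4) = -62.8 kJ
(c): not needed.
(d) reversed: +47.5 kJ
Since enthalpy is a state function, ΔHrxn = (-1)·(-74.8) + (-2)·(+31.4) + (-1)·(-47.5) = 59.5 kJ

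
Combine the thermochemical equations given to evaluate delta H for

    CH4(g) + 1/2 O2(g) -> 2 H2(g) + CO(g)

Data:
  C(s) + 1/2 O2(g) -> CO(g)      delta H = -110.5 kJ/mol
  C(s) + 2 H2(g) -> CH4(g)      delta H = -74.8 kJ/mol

delta H = -35.7 kJ/mol

equation 1 as written: -110.5 kJ/mol
equation 2 reversed: +74.8 kJ/mol
delta H = (-110.5) + (+74.8) = -35.7 kJ/mol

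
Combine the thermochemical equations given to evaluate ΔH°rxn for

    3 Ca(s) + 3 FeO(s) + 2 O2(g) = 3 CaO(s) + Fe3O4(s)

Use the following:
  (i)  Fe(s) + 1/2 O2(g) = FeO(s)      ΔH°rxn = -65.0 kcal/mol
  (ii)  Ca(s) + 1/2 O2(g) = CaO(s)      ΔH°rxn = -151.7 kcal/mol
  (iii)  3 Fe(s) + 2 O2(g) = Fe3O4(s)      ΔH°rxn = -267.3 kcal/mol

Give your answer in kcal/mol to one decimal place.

(i) reversed and × 3 (reverse to put FeO(s) on the reactant side; ×3 to match 3 FeO(s) in the target): (-3)·(-65.0) = +195.0 kcal/mol
(ii) × 3 (×3 to match 3 CaO(s) in the target): (3)·(-151.7) = -455.1 kcal/mol
(iii) as written (Fe3O4(s) already on the product side): -267.3 kcal/mol
Since enthalpy is a state function, ΔH°rxn = (+195.0) + (-455.1) + (-267.3) = -527.4 kcal/mol

ΔH°rxn = -527.4 kcal/mol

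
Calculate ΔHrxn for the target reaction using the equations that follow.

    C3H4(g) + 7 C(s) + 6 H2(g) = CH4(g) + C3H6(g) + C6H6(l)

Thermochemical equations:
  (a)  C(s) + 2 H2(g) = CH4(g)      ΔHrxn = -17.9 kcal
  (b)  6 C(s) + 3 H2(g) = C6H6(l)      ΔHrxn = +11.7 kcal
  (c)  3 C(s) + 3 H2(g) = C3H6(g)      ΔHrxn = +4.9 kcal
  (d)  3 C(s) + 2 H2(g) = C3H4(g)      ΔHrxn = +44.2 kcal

(a) as written (CH4(g) already on the product side): -17.9 kcal
(b) as written (C6H6(l) already on the product side): +11.7 kcal
(c) as written (C3H6(g) already on the product side): +4.9 kcal
(d) reversed (reverse to put C3H4(g) on the reactant side): -44.2 kcal
Summing the manipulated equations, ΔHrxn = (-17.9) + (+11.7) + (+4.9) + (-44.2) = -45.5 kcal

ΔHrxn = -45.5 kcal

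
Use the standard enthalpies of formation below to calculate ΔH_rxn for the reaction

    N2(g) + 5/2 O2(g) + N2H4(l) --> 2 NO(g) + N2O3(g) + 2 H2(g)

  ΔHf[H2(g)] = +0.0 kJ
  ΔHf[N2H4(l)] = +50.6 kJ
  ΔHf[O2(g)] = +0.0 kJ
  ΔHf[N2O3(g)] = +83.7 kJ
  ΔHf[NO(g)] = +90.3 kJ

Products: 2·(+90.3) + 1·(+83.7) + 2·(+0.0) = +264.3
Reactants: 1·(+0.0) + 5/2·(+0.0) + 1·(+50.6) = +50.6
ΔH_rxn = (+264.3) − (+50.6) = 213.7 kJ

ΔH_rxn = 213.7 kJ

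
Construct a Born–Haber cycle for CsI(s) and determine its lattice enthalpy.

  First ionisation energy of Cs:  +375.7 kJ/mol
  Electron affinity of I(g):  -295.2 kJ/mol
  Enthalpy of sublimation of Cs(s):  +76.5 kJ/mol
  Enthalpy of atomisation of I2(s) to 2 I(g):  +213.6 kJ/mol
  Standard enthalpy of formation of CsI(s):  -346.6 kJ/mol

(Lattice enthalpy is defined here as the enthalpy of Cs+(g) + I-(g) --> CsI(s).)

U = -610.4 kJ/mol

ΔHf° = 1·ΔHsub + 1·(ΣIE) + 1/2·D(I2) + 1·EA + U
-346.6 = 1·(+76.5) + 1·(+375.7) + 1/2·(+213.6) + 1·(-295.2) + U
U = -346.6 − (+263.8) = -610.4 kJ/mol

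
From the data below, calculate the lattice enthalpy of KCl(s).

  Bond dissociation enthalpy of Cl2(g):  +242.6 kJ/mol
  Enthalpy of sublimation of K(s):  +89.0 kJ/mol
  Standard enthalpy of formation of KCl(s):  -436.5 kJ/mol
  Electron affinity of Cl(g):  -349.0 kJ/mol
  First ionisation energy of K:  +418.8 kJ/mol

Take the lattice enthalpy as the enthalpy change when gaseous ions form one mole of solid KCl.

U = -716.6 kJ/mol

ΔHf° = 1·ΔHsub + 1·(ΣIE) + 1/2·D(Cl2) + 1·EA + U
-436.5 = 1·(+89.0) + 1·(+418.8) + 1/2·(+242.6) + 1·(-349.0) + U
U = -436.5 − (+280.1) = -716.6 kJ/mol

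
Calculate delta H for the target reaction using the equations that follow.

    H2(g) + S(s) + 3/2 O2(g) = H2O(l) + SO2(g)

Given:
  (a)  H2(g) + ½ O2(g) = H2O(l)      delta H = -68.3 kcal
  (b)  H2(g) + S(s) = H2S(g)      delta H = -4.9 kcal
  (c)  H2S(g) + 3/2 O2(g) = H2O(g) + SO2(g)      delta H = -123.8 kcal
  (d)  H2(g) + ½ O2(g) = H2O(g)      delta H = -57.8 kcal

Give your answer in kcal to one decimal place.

(a) as written (H2O(l) already on the product side): -68.3 kcal
(b) as written (S(s) already on the reactant side): -4.9 kcal
(c) as written (SO2(g) already on the product side): -123.8 kcal
(d) reversed: +57.8 kcal
delta H = (1)·(-68.3) + (1)·(-4.9) + (1)·(-123.8) + (-1)·(-57.8) = -139.2 kcal

delta H = -139.2 kcal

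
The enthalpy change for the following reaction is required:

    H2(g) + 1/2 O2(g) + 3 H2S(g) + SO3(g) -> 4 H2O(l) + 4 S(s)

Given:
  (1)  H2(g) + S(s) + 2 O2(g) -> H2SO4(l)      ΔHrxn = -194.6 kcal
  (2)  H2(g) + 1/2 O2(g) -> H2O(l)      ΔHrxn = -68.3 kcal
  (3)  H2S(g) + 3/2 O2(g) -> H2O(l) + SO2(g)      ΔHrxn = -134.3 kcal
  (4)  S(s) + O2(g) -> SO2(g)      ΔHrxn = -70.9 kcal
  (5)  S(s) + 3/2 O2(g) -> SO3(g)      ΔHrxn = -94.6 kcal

ΔHrxn = -163.9 kcal

(1): not needed.
(2) as written: -68.3 kcal
(3) × 3: (3)·(-134.3) = -402.9 kcal
(4) reversed and × 3: (-3)·(-70.9) = +212.7 kcal
(5) reversed: +94.6 kcal
ΔHrxn = (-68.3) + (-402.9) + (+212.7) + (+94.6) = -163.9 kcal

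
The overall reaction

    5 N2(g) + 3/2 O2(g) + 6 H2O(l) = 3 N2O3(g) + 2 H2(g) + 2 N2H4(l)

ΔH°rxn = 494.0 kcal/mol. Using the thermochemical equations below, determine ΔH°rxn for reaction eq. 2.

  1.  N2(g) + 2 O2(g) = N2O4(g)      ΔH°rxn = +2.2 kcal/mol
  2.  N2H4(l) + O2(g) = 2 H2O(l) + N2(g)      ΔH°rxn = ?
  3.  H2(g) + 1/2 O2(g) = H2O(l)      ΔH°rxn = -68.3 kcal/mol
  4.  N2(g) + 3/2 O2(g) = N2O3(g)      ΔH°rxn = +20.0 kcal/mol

ΔH°rxn = -148.7 kcal/mol

eq. 1: not needed.
eq. 2 reversed and × 2: contributes −2·x
eq. 3 reversed and × 2: (-2)·(-68.3) = +136.6 kcal/mol
eq. 4 × 3: (3)·(+20.0) = +60.0 kcal/mol
+494.0 = (+136.6) + (+60.0) − 2·x
x = (+494.0 − (+196.6)) / (-2) = -148.7 kcal/mol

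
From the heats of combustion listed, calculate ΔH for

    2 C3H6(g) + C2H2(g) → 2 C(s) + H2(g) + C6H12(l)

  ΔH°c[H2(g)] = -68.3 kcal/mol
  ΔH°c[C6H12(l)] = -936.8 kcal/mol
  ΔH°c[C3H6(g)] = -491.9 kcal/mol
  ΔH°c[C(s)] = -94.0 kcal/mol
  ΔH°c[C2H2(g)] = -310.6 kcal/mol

ΔH = -101.3 kcal/mol

Using ΔH = Σ nΔHc°(reactants) − Σ nΔHc°(products):
= [2·(-491.9) + 1·(-310.6)] − [2·(-94.0) + 1·(-68.3) + 1·(-936.8)]
= -101.3 kcal/mol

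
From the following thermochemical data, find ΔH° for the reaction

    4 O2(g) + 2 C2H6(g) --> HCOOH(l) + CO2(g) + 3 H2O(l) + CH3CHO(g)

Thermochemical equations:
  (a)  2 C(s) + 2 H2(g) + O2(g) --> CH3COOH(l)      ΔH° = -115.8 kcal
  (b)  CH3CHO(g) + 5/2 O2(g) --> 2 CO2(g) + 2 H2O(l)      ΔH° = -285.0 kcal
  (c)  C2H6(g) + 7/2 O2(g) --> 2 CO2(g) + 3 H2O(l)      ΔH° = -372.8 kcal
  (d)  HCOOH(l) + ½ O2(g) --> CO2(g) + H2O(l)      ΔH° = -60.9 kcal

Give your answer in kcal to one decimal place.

(a): not needed (H2(g) appears nowhere else).
(b) reversed (reverse to put CH3CHO(g) on the product side): +285.0 kcal
(c) × 2 (scale by 2 for the 2 C2H6(g)): (2)·(-372.8) = -745.6 kcal
(d) reversed (HCOOH(l) must end up as a product): +60.9 kcal
By Hess's law, ΔH° = (-1)·(-285.0) + (2)·(-372.8) + (-1)·(-60.9) = -399.7 kcal

ΔH° = -399.7 kcal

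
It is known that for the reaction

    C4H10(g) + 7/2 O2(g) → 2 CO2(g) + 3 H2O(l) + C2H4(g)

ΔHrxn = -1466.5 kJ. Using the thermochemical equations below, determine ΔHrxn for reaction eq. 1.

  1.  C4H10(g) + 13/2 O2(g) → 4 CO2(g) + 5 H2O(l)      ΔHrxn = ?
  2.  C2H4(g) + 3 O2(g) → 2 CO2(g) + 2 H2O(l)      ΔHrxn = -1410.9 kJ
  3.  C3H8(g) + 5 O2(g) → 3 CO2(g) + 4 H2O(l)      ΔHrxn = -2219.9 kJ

eq. 1 as written: contributes x
eq. 2 reversed: +1410.9 kJ
eq. 3: not needed.
-1466.5 = (+1410.9) + x
x = (-1466.5 − (+1410.9)) / (1) = -2877.4 kJ

ΔHrxn = -2877.4 kJ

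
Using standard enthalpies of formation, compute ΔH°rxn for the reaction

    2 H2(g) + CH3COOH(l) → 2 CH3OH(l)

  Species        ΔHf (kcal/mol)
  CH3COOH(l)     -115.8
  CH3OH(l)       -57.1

ΔH°rxn = 1.6 kcal/mol

Products: 2·(-57.1) = -114.2
Reactants: 2·(+0.0) + 1·(-115.8) = -115.8
ΔH°rxn = (-114.2) − (-115.8) = 1.6 kcal/mol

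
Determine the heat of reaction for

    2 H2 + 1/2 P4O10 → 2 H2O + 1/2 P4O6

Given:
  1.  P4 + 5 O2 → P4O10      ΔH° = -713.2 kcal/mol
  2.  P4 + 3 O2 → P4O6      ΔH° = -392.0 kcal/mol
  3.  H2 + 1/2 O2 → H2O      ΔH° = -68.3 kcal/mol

ΔH° = 24.0 kcal/mol

eq. 1 reversed and × 1/2 (P4O10 must end up as a reactant; ×1/2 to match 1/2 P4O10 in the target): (-1/2)·(-713.2) = +356.6 kcal/mol
eq. 2 × 1/2 (scale by 1/2 for the 1/2 P4O6): (1/2)·(-392.0) = -196.0 kcal/mol
eq. 3 × 2 (scale by 2 for the 2 H2O): (2)·(-68.3) = -136.6 kcal/mol
ΔH° = (-1/2)·(-713.2) + (1/2)·(-392.0) + (2)·(-68.3) = 24.0 kcal/mol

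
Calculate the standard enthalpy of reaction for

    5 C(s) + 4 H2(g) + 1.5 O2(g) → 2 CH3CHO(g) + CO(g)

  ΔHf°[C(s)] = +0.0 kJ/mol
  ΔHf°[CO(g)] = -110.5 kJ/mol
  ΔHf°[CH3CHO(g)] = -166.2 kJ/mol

ΔH°rxn = Σ nΔHf°(products) − Σ nΔHf°(reactants).
Products: 2·(-166.2) + 1·(-110.5) = -442.9
Reactants: 5·(+0.0) + 4·(+0.0) + 3/2·(+0.0) = +0.0
ΔH° = (-442.9) − (+0.0) = -442.9 kJ/mol

ΔH° = -442.9 kJ/mol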